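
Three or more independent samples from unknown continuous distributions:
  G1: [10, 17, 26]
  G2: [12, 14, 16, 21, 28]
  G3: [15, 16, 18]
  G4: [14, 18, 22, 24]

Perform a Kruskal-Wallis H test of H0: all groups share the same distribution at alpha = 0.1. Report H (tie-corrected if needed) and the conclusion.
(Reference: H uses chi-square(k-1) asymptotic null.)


Step 1: Combine all N = 15 observations and assign midranks.
sorted (value, group, rank): (10,G1,1), (12,G2,2), (14,G2,3.5), (14,G4,3.5), (15,G3,5), (16,G2,6.5), (16,G3,6.5), (17,G1,8), (18,G3,9.5), (18,G4,9.5), (21,G2,11), (22,G4,12), (24,G4,13), (26,G1,14), (28,G2,15)
Step 2: Sum ranks within each group.
R_1 = 23 (n_1 = 3)
R_2 = 38 (n_2 = 5)
R_3 = 21 (n_3 = 3)
R_4 = 38 (n_4 = 4)
Step 3: H = 12/(N(N+1)) * sum(R_i^2/n_i) - 3(N+1)
     = 12/(15*16) * (23^2/3 + 38^2/5 + 21^2/3 + 38^2/4) - 3*16
     = 0.050000 * 973.133 - 48
     = 0.656667.
Step 4: Ties present; correction factor C = 1 - 18/(15^3 - 15) = 0.994643. Corrected H = 0.656667 / 0.994643 = 0.660203.
Step 5: Under H0, H ~ chi^2(3); p-value = 0.882522.
Step 6: alpha = 0.1. fail to reject H0.

H = 0.6602, df = 3, p = 0.882522, fail to reject H0.


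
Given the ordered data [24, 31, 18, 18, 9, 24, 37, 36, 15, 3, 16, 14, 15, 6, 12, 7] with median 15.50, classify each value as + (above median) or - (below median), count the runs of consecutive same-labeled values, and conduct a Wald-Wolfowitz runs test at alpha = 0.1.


Step 1: Compute median = 15.50; label A = above, B = below.
Labels in order: AAAABAAABBABBBBB  (n_A = 8, n_B = 8)
Step 2: Count runs R = 6.
Step 3: Under H0 (random ordering), E[R] = 2*n_A*n_B/(n_A+n_B) + 1 = 2*8*8/16 + 1 = 9.0000.
        Var[R] = 2*n_A*n_B*(2*n_A*n_B - n_A - n_B) / ((n_A+n_B)^2 * (n_A+n_B-1)) = 14336/3840 = 3.7333.
        SD[R] = 1.9322.
Step 4: Continuity-corrected z = (R + 0.5 - E[R]) / SD[R] = (6 + 0.5 - 9.0000) / 1.9322 = -1.2939.
Step 5: Two-sided p-value via normal approximation = 2*(1 - Phi(|z|)) = 0.195709.
Step 6: alpha = 0.1. fail to reject H0.

R = 6, z = -1.2939, p = 0.195709, fail to reject H0.


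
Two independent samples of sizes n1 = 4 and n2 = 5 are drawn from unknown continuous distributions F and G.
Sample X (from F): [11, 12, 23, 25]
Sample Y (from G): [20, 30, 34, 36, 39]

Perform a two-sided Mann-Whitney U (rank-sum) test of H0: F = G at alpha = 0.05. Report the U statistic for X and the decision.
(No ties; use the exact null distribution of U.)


Step 1: Combine and sort all 9 observations; assign midranks.
sorted (value, group): (11,X), (12,X), (20,Y), (23,X), (25,X), (30,Y), (34,Y), (36,Y), (39,Y)
ranks: 11->1, 12->2, 20->3, 23->4, 25->5, 30->6, 34->7, 36->8, 39->9
Step 2: Rank sum for X: R1 = 1 + 2 + 4 + 5 = 12.
Step 3: U_X = R1 - n1(n1+1)/2 = 12 - 4*5/2 = 12 - 10 = 2.
       U_Y = n1*n2 - U_X = 20 - 2 = 18.
Step 4: No ties, so the exact null distribution of U (based on enumerating the C(9,4) = 126 equally likely rank assignments) gives the two-sided p-value.
Step 5: p-value = 0.063492; compare to alpha = 0.05. fail to reject H0.

U_X = 2, p = 0.063492, fail to reject H0 at alpha = 0.05.


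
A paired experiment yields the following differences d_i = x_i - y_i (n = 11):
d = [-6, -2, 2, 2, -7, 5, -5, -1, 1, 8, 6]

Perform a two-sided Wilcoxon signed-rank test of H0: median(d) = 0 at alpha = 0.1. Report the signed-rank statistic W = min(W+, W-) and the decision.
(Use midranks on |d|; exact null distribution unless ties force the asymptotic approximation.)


Step 1: Drop any zero differences (none here) and take |d_i|.
|d| = [6, 2, 2, 2, 7, 5, 5, 1, 1, 8, 6]
Step 2: Midrank |d_i| (ties get averaged ranks).
ranks: |6|->8.5, |2|->4, |2|->4, |2|->4, |7|->10, |5|->6.5, |5|->6.5, |1|->1.5, |1|->1.5, |8|->11, |6|->8.5
Step 3: Attach original signs; sum ranks with positive sign and with negative sign.
W+ = 4 + 4 + 6.5 + 1.5 + 11 + 8.5 = 35.5
W- = 8.5 + 4 + 10 + 6.5 + 1.5 = 30.5
(Check: W+ + W- = 66 should equal n(n+1)/2 = 66.)
Step 4: Test statistic W = min(W+, W-) = 30.5.
Step 5: Ties in |d|, so use the tie-corrected normal approximation.
        E[W] = n(n+1)/4 = 11*12/4 = 33.
        Tie groups: |d|=1 (t=2), |d|=2 (t=3), |d|=5 (t=2), |d|=6 (t=2); sum(t^3 - t) = 42.
        Var[W] = n(n+1)(2n+1)/24 - sum(t^3-t)/48 = 3036/24 - 42/48 = 125.625.
        z = (W - E[W]) / sqrt(Var[W]) = (30.5 - 33) / 11.2083 = -0.2230.
        Two-sided p = 2*Phi(z) = 0.823497.
Step 6: alpha = 0.1. fail to reject H0.

W+ = 35.5, W- = 30.5, W = min = 30.5, p = 0.823497, fail to reject H0.


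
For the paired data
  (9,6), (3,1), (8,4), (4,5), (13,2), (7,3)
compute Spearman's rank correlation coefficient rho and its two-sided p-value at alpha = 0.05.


Step 1: Rank x and y separately (midranks; no ties here).
rank(x): 9->5, 3->1, 8->4, 4->2, 13->6, 7->3
rank(y): 6->6, 1->1, 4->4, 5->5, 2->2, 3->3
Step 2: d_i = R_x(i) - R_y(i); compute d_i^2.
  (5-6)^2=1, (1-1)^2=0, (4-4)^2=0, (2-5)^2=9, (6-2)^2=16, (3-3)^2=0
sum(d^2) = 26.
Step 3: rho = 1 - 6*26 / (6*(6^2 - 1)) = 1 - 156/210 = 0.257143.
Step 4: Under H0, t = rho * sqrt((n-2)/(1-rho^2)) = 0.5322 ~ t(4).
Step 5: Two-sided p-value from the t-distribution with 4 df = 0.622787.
Step 6: alpha = 0.05. fail to reject H0.

rho = 0.2571, p = 0.622787, fail to reject H0 at alpha = 0.05.


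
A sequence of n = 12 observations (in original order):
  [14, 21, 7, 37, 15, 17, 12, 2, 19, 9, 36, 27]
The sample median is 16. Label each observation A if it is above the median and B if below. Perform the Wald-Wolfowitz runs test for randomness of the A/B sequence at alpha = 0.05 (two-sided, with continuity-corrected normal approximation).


Step 1: Compute median = 16; label A = above, B = below.
Labels in order: BABABABBABAA  (n_A = 6, n_B = 6)
Step 2: Count runs R = 10.
Step 3: Under H0 (random ordering), E[R] = 2*n_A*n_B/(n_A+n_B) + 1 = 2*6*6/12 + 1 = 7.0000.
        Var[R] = 2*n_A*n_B*(2*n_A*n_B - n_A - n_B) / ((n_A+n_B)^2 * (n_A+n_B-1)) = 4320/1584 = 2.7273.
        SD[R] = 1.6514.
Step 4: Continuity-corrected z = (R - 0.5 - E[R]) / SD[R] = (10 - 0.5 - 7.0000) / 1.6514 = 1.5138.
Step 5: Two-sided p-value via normal approximation = 2*(1 - Phi(|z|)) = 0.130070.
Step 6: alpha = 0.05. fail to reject H0.

R = 10, z = 1.5138, p = 0.130070, fail to reject H0.


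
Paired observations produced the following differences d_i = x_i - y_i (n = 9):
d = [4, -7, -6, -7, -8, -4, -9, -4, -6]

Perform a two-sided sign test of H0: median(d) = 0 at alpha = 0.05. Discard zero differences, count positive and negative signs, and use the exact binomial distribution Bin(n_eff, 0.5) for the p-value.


Step 1: Discard zero differences. Original n = 9; n_eff = number of nonzero differences = 9.
Nonzero differences (with sign): +4, -7, -6, -7, -8, -4, -9, -4, -6
Step 2: Count signs: positive = 1, negative = 8.
Step 3: Under H0: P(positive) = 0.5, so the number of positives S ~ Bin(9, 0.5).
Step 4: Two-sided exact p-value = sum of Bin(9,0.5) probabilities at or below the observed probability = 0.039062.
Step 5: alpha = 0.05. reject H0.

n_eff = 9, pos = 1, neg = 8, p = 0.039062, reject H0.


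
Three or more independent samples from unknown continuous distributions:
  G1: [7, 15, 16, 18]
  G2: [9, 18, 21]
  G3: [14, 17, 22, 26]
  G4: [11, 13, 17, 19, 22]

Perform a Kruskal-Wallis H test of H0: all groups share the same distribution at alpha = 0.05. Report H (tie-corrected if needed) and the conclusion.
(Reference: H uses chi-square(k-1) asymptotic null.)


Step 1: Combine all N = 16 observations and assign midranks.
sorted (value, group, rank): (7,G1,1), (9,G2,2), (11,G4,3), (13,G4,4), (14,G3,5), (15,G1,6), (16,G1,7), (17,G3,8.5), (17,G4,8.5), (18,G1,10.5), (18,G2,10.5), (19,G4,12), (21,G2,13), (22,G3,14.5), (22,G4,14.5), (26,G3,16)
Step 2: Sum ranks within each group.
R_1 = 24.5 (n_1 = 4)
R_2 = 25.5 (n_2 = 3)
R_3 = 44 (n_3 = 4)
R_4 = 42 (n_4 = 5)
Step 3: H = 12/(N(N+1)) * sum(R_i^2/n_i) - 3(N+1)
     = 12/(16*17) * (24.5^2/4 + 25.5^2/3 + 44^2/4 + 42^2/5) - 3*17
     = 0.044118 * 1203.61 - 51
     = 2.100551.
Step 4: Ties present; correction factor C = 1 - 18/(16^3 - 16) = 0.995588. Corrected H = 2.100551 / 0.995588 = 2.109860.
Step 5: Under H0, H ~ chi^2(3); p-value = 0.549921.
Step 6: alpha = 0.05. fail to reject H0.

H = 2.1099, df = 3, p = 0.549921, fail to reject H0.


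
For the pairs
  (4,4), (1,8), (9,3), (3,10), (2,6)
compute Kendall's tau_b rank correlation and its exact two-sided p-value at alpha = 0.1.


Step 1: Enumerate the 10 unordered pairs (i,j) with i<j and classify each by sign(x_j-x_i) * sign(y_j-y_i).
  (1,2):dx=-3,dy=+4->D; (1,3):dx=+5,dy=-1->D; (1,4):dx=-1,dy=+6->D; (1,5):dx=-2,dy=+2->D
  (2,3):dx=+8,dy=-5->D; (2,4):dx=+2,dy=+2->C; (2,5):dx=+1,dy=-2->D; (3,4):dx=-6,dy=+7->D
  (3,5):dx=-7,dy=+3->D; (4,5):dx=-1,dy=-4->C
Step 2: C = 2, D = 8, total pairs = 10.
Step 3: tau = (C - D)/(n(n-1)/2) = (2 - 8)/10 = -0.600000.
Step 4: Exact two-sided p-value (enumerate n! = 120 permutations of y under H0): p = 0.233333.
Step 5: alpha = 0.1. fail to reject H0.

tau_b = -0.6000 (C=2, D=8), p = 0.233333, fail to reject H0.


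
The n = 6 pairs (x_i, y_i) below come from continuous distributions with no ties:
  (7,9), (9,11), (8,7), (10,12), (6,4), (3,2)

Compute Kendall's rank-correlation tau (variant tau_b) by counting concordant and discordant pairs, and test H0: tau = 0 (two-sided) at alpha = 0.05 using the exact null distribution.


Step 1: Enumerate the 15 unordered pairs (i,j) with i<j and classify each by sign(x_j-x_i) * sign(y_j-y_i).
  (1,2):dx=+2,dy=+2->C; (1,3):dx=+1,dy=-2->D; (1,4):dx=+3,dy=+3->C; (1,5):dx=-1,dy=-5->C
  (1,6):dx=-4,dy=-7->C; (2,3):dx=-1,dy=-4->C; (2,4):dx=+1,dy=+1->C; (2,5):dx=-3,dy=-7->C
  (2,6):dx=-6,dy=-9->C; (3,4):dx=+2,dy=+5->C; (3,5):dx=-2,dy=-3->C; (3,6):dx=-5,dy=-5->C
  (4,5):dx=-4,dy=-8->C; (4,6):dx=-7,dy=-10->C; (5,6):dx=-3,dy=-2->C
Step 2: C = 14, D = 1, total pairs = 15.
Step 3: tau = (C - D)/(n(n-1)/2) = (14 - 1)/15 = 0.866667.
Step 4: Exact two-sided p-value (enumerate n! = 720 permutations of y under H0): p = 0.016667.
Step 5: alpha = 0.05. reject H0.

tau_b = 0.8667 (C=14, D=1), p = 0.016667, reject H0.


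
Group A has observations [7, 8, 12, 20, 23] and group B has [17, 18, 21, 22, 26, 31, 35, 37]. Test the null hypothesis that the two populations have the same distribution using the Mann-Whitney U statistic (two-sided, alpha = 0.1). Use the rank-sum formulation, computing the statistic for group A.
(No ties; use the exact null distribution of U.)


Step 1: Combine and sort all 13 observations; assign midranks.
sorted (value, group): (7,X), (8,X), (12,X), (17,Y), (18,Y), (20,X), (21,Y), (22,Y), (23,X), (26,Y), (31,Y), (35,Y), (37,Y)
ranks: 7->1, 8->2, 12->3, 17->4, 18->5, 20->6, 21->7, 22->8, 23->9, 26->10, 31->11, 35->12, 37->13
Step 2: Rank sum for X: R1 = 1 + 2 + 3 + 6 + 9 = 21.
Step 3: U_X = R1 - n1(n1+1)/2 = 21 - 5*6/2 = 21 - 15 = 6.
       U_Y = n1*n2 - U_X = 40 - 6 = 34.
Step 4: No ties, so the exact null distribution of U (based on enumerating the C(13,5) = 1287 equally likely rank assignments) gives the two-sided p-value.
Step 5: p-value = 0.045066; compare to alpha = 0.1. reject H0.

U_X = 6, p = 0.045066, reject H0 at alpha = 0.1.


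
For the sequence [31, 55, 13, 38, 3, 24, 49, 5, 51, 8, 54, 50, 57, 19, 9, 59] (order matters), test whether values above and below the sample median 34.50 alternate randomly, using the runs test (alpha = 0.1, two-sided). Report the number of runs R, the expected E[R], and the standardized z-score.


Step 1: Compute median = 34.50; label A = above, B = below.
Labels in order: BABABBABABAAABBA  (n_A = 8, n_B = 8)
Step 2: Count runs R = 12.
Step 3: Under H0 (random ordering), E[R] = 2*n_A*n_B/(n_A+n_B) + 1 = 2*8*8/16 + 1 = 9.0000.
        Var[R] = 2*n_A*n_B*(2*n_A*n_B - n_A - n_B) / ((n_A+n_B)^2 * (n_A+n_B-1)) = 14336/3840 = 3.7333.
        SD[R] = 1.9322.
Step 4: Continuity-corrected z = (R - 0.5 - E[R]) / SD[R] = (12 - 0.5 - 9.0000) / 1.9322 = 1.2939.
Step 5: Two-sided p-value via normal approximation = 2*(1 - Phi(|z|)) = 0.195709.
Step 6: alpha = 0.1. fail to reject H0.

R = 12, z = 1.2939, p = 0.195709, fail to reject H0.


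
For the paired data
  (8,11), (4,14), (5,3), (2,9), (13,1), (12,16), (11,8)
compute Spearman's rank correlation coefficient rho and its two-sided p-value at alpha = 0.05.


Step 1: Rank x and y separately (midranks; no ties here).
rank(x): 8->4, 4->2, 5->3, 2->1, 13->7, 12->6, 11->5
rank(y): 11->5, 14->6, 3->2, 9->4, 1->1, 16->7, 8->3
Step 2: d_i = R_x(i) - R_y(i); compute d_i^2.
  (4-5)^2=1, (2-6)^2=16, (3-2)^2=1, (1-4)^2=9, (7-1)^2=36, (6-7)^2=1, (5-3)^2=4
sum(d^2) = 68.
Step 3: rho = 1 - 6*68 / (7*(7^2 - 1)) = 1 - 408/336 = -0.214286.
Step 4: Under H0, t = rho * sqrt((n-2)/(1-rho^2)) = -0.4906 ~ t(5).
Step 5: Two-sided p-value from the t-distribution with 5 df = 0.644512.
Step 6: alpha = 0.05. fail to reject H0.

rho = -0.2143, p = 0.644512, fail to reject H0 at alpha = 0.05.


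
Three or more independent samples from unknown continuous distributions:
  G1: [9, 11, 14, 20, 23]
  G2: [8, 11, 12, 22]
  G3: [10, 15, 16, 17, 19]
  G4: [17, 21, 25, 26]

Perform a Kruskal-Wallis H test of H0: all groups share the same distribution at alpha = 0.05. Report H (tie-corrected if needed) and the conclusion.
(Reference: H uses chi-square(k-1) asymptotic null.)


Step 1: Combine all N = 18 observations and assign midranks.
sorted (value, group, rank): (8,G2,1), (9,G1,2), (10,G3,3), (11,G1,4.5), (11,G2,4.5), (12,G2,6), (14,G1,7), (15,G3,8), (16,G3,9), (17,G3,10.5), (17,G4,10.5), (19,G3,12), (20,G1,13), (21,G4,14), (22,G2,15), (23,G1,16), (25,G4,17), (26,G4,18)
Step 2: Sum ranks within each group.
R_1 = 42.5 (n_1 = 5)
R_2 = 26.5 (n_2 = 4)
R_3 = 42.5 (n_3 = 5)
R_4 = 59.5 (n_4 = 4)
Step 3: H = 12/(N(N+1)) * sum(R_i^2/n_i) - 3(N+1)
     = 12/(18*19) * (42.5^2/5 + 26.5^2/4 + 42.5^2/5 + 59.5^2/4) - 3*19
     = 0.035088 * 1783.12 - 57
     = 5.565789.
Step 4: Ties present; correction factor C = 1 - 12/(18^3 - 18) = 0.997936. Corrected H = 5.565789 / 0.997936 = 5.577301.
Step 5: Under H0, H ~ chi^2(3); p-value = 0.134088.
Step 6: alpha = 0.05. fail to reject H0.

H = 5.5773, df = 3, p = 0.134088, fail to reject H0.


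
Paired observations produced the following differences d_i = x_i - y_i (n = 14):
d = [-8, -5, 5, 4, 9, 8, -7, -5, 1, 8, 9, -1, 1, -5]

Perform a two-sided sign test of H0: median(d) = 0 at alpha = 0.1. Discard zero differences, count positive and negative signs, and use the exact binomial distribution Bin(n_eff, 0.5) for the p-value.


Step 1: Discard zero differences. Original n = 14; n_eff = number of nonzero differences = 14.
Nonzero differences (with sign): -8, -5, +5, +4, +9, +8, -7, -5, +1, +8, +9, -1, +1, -5
Step 2: Count signs: positive = 8, negative = 6.
Step 3: Under H0: P(positive) = 0.5, so the number of positives S ~ Bin(14, 0.5).
Step 4: Two-sided exact p-value = sum of Bin(14,0.5) probabilities at or below the observed probability = 0.790527.
Step 5: alpha = 0.1. fail to reject H0.

n_eff = 14, pos = 8, neg = 6, p = 0.790527, fail to reject H0.


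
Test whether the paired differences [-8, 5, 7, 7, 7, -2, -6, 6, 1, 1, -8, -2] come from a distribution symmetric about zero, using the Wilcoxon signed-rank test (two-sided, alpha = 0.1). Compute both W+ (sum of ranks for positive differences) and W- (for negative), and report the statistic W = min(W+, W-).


Step 1: Drop any zero differences (none here) and take |d_i|.
|d| = [8, 5, 7, 7, 7, 2, 6, 6, 1, 1, 8, 2]
Step 2: Midrank |d_i| (ties get averaged ranks).
ranks: |8|->11.5, |5|->5, |7|->9, |7|->9, |7|->9, |2|->3.5, |6|->6.5, |6|->6.5, |1|->1.5, |1|->1.5, |8|->11.5, |2|->3.5
Step 3: Attach original signs; sum ranks with positive sign and with negative sign.
W+ = 5 + 9 + 9 + 9 + 6.5 + 1.5 + 1.5 = 41.5
W- = 11.5 + 3.5 + 6.5 + 11.5 + 3.5 = 36.5
(Check: W+ + W- = 78 should equal n(n+1)/2 = 78.)
Step 4: Test statistic W = min(W+, W-) = 36.5.
Step 5: Ties in |d|, so use the tie-corrected normal approximation.
        E[W] = n(n+1)/4 = 12*13/4 = 39.
        Tie groups: |d|=1 (t=2), |d|=2 (t=2), |d|=6 (t=2), |d|=7 (t=3), |d|=8 (t=2); sum(t^3 - t) = 48.
        Var[W] = n(n+1)(2n+1)/24 - sum(t^3-t)/48 = 3900/24 - 48/48 = 161.5.
        z = (W - E[W]) / sqrt(Var[W]) = (36.5 - 39) / 12.7083 = -0.1967.
        Two-sided p = 2*Phi(z) = 0.844045.
Step 6: alpha = 0.1. fail to reject H0.

W+ = 41.5, W- = 36.5, W = min = 36.5, p = 0.844045, fail to reject H0.


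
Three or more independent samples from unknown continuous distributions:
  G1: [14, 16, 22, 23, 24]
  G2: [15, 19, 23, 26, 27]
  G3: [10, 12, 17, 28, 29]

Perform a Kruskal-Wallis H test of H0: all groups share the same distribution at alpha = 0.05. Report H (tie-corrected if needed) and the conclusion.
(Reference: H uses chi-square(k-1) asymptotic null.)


Step 1: Combine all N = 15 observations and assign midranks.
sorted (value, group, rank): (10,G3,1), (12,G3,2), (14,G1,3), (15,G2,4), (16,G1,5), (17,G3,6), (19,G2,7), (22,G1,8), (23,G1,9.5), (23,G2,9.5), (24,G1,11), (26,G2,12), (27,G2,13), (28,G3,14), (29,G3,15)
Step 2: Sum ranks within each group.
R_1 = 36.5 (n_1 = 5)
R_2 = 45.5 (n_2 = 5)
R_3 = 38 (n_3 = 5)
Step 3: H = 12/(N(N+1)) * sum(R_i^2/n_i) - 3(N+1)
     = 12/(15*16) * (36.5^2/5 + 45.5^2/5 + 38^2/5) - 3*16
     = 0.050000 * 969.3 - 48
     = 0.465000.
Step 4: Ties present; correction factor C = 1 - 6/(15^3 - 15) = 0.998214. Corrected H = 0.465000 / 0.998214 = 0.465832.
Step 5: Under H0, H ~ chi^2(2); p-value = 0.792220.
Step 6: alpha = 0.05. fail to reject H0.

H = 0.4658, df = 2, p = 0.792220, fail to reject H0.


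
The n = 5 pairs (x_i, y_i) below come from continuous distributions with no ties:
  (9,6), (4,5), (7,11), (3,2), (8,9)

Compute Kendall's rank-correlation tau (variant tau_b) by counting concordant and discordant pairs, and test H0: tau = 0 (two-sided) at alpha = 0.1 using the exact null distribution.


Step 1: Enumerate the 10 unordered pairs (i,j) with i<j and classify each by sign(x_j-x_i) * sign(y_j-y_i).
  (1,2):dx=-5,dy=-1->C; (1,3):dx=-2,dy=+5->D; (1,4):dx=-6,dy=-4->C; (1,5):dx=-1,dy=+3->D
  (2,3):dx=+3,dy=+6->C; (2,4):dx=-1,dy=-3->C; (2,5):dx=+4,dy=+4->C; (3,4):dx=-4,dy=-9->C
  (3,5):dx=+1,dy=-2->D; (4,5):dx=+5,dy=+7->C
Step 2: C = 7, D = 3, total pairs = 10.
Step 3: tau = (C - D)/(n(n-1)/2) = (7 - 3)/10 = 0.400000.
Step 4: Exact two-sided p-value (enumerate n! = 120 permutations of y under H0): p = 0.483333.
Step 5: alpha = 0.1. fail to reject H0.

tau_b = 0.4000 (C=7, D=3), p = 0.483333, fail to reject H0.


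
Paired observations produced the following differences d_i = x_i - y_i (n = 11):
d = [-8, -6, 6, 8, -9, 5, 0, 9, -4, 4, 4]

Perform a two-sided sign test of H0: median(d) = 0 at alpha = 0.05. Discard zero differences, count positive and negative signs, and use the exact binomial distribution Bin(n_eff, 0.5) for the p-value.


Step 1: Discard zero differences. Original n = 11; n_eff = number of nonzero differences = 10.
Nonzero differences (with sign): -8, -6, +6, +8, -9, +5, +9, -4, +4, +4
Step 2: Count signs: positive = 6, negative = 4.
Step 3: Under H0: P(positive) = 0.5, so the number of positives S ~ Bin(10, 0.5).
Step 4: Two-sided exact p-value = sum of Bin(10,0.5) probabilities at or below the observed probability = 0.753906.
Step 5: alpha = 0.05. fail to reject H0.

n_eff = 10, pos = 6, neg = 4, p = 0.753906, fail to reject H0.


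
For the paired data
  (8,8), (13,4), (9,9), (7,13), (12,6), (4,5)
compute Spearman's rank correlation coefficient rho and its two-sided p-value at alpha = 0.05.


Step 1: Rank x and y separately (midranks; no ties here).
rank(x): 8->3, 13->6, 9->4, 7->2, 12->5, 4->1
rank(y): 8->4, 4->1, 9->5, 13->6, 6->3, 5->2
Step 2: d_i = R_x(i) - R_y(i); compute d_i^2.
  (3-4)^2=1, (6-1)^2=25, (4-5)^2=1, (2-6)^2=16, (5-3)^2=4, (1-2)^2=1
sum(d^2) = 48.
Step 3: rho = 1 - 6*48 / (6*(6^2 - 1)) = 1 - 288/210 = -0.371429.
Step 4: Under H0, t = rho * sqrt((n-2)/(1-rho^2)) = -0.8001 ~ t(4).
Step 5: Two-sided p-value from the t-distribution with 4 df = 0.468478.
Step 6: alpha = 0.05. fail to reject H0.

rho = -0.3714, p = 0.468478, fail to reject H0 at alpha = 0.05.


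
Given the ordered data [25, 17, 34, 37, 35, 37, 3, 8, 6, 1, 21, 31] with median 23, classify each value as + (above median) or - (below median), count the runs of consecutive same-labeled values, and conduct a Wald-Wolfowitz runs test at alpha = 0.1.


Step 1: Compute median = 23; label A = above, B = below.
Labels in order: ABAAAABBBBBA  (n_A = 6, n_B = 6)
Step 2: Count runs R = 5.
Step 3: Under H0 (random ordering), E[R] = 2*n_A*n_B/(n_A+n_B) + 1 = 2*6*6/12 + 1 = 7.0000.
        Var[R] = 2*n_A*n_B*(2*n_A*n_B - n_A - n_B) / ((n_A+n_B)^2 * (n_A+n_B-1)) = 4320/1584 = 2.7273.
        SD[R] = 1.6514.
Step 4: Continuity-corrected z = (R + 0.5 - E[R]) / SD[R] = (5 + 0.5 - 7.0000) / 1.6514 = -0.9083.
Step 5: Two-sided p-value via normal approximation = 2*(1 - Phi(|z|)) = 0.363722.
Step 6: alpha = 0.1. fail to reject H0.

R = 5, z = -0.9083, p = 0.363722, fail to reject H0.


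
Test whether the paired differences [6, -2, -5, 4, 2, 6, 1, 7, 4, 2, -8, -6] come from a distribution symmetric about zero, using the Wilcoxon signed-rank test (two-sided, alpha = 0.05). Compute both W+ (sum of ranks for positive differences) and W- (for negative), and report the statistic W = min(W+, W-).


Step 1: Drop any zero differences (none here) and take |d_i|.
|d| = [6, 2, 5, 4, 2, 6, 1, 7, 4, 2, 8, 6]
Step 2: Midrank |d_i| (ties get averaged ranks).
ranks: |6|->9, |2|->3, |5|->7, |4|->5.5, |2|->3, |6|->9, |1|->1, |7|->11, |4|->5.5, |2|->3, |8|->12, |6|->9
Step 3: Attach original signs; sum ranks with positive sign and with negative sign.
W+ = 9 + 5.5 + 3 + 9 + 1 + 11 + 5.5 + 3 = 47
W- = 3 + 7 + 12 + 9 = 31
(Check: W+ + W- = 78 should equal n(n+1)/2 = 78.)
Step 4: Test statistic W = min(W+, W-) = 31.
Step 5: Ties in |d|, so use the tie-corrected normal approximation.
        E[W] = n(n+1)/4 = 12*13/4 = 39.
        Tie groups: |d|=2 (t=3), |d|=4 (t=2), |d|=6 (t=3); sum(t^3 - t) = 54.
        Var[W] = n(n+1)(2n+1)/24 - sum(t^3-t)/48 = 3900/24 - 54/48 = 161.375.
        z = (W - E[W]) / sqrt(Var[W]) = (31 - 39) / 12.7033 = -0.6298.
        Two-sided p = 2*Phi(z) = 0.528855.
Step 6: alpha = 0.05. fail to reject H0.

W+ = 47, W- = 31, W = min = 31, p = 0.528855, fail to reject H0.


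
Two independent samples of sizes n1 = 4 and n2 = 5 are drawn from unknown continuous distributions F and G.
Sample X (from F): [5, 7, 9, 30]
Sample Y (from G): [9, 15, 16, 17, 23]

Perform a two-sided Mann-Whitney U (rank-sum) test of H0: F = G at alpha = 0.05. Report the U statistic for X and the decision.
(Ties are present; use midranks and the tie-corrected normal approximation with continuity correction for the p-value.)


Step 1: Combine and sort all 9 observations; assign midranks.
sorted (value, group): (5,X), (7,X), (9,X), (9,Y), (15,Y), (16,Y), (17,Y), (23,Y), (30,X)
ranks: 5->1, 7->2, 9->3.5, 9->3.5, 15->5, 16->6, 17->7, 23->8, 30->9
Step 2: Rank sum for X: R1 = 1 + 2 + 3.5 + 9 = 15.5.
Step 3: U_X = R1 - n1(n1+1)/2 = 15.5 - 4*5/2 = 15.5 - 10 = 5.5.
       U_Y = n1*n2 - U_X = 20 - 5.5 = 14.5.
Step 4: Ties are present, so use the tie-corrected normal approximation (with continuity correction) for the p-value.
Step 5: p-value = 0.325163; compare to alpha = 0.05. fail to reject H0.

U_X = 5.5, p = 0.325163, fail to reject H0 at alpha = 0.05.


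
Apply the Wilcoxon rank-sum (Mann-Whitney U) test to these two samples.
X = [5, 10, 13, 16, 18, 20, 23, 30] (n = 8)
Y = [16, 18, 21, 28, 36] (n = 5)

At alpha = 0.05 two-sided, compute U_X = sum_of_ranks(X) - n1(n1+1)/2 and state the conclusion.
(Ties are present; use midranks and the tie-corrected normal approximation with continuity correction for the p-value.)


Step 1: Combine and sort all 13 observations; assign midranks.
sorted (value, group): (5,X), (10,X), (13,X), (16,X), (16,Y), (18,X), (18,Y), (20,X), (21,Y), (23,X), (28,Y), (30,X), (36,Y)
ranks: 5->1, 10->2, 13->3, 16->4.5, 16->4.5, 18->6.5, 18->6.5, 20->8, 21->9, 23->10, 28->11, 30->12, 36->13
Step 2: Rank sum for X: R1 = 1 + 2 + 3 + 4.5 + 6.5 + 8 + 10 + 12 = 47.
Step 3: U_X = R1 - n1(n1+1)/2 = 47 - 8*9/2 = 47 - 36 = 11.
       U_Y = n1*n2 - U_X = 40 - 11 = 29.
Step 4: Ties are present, so use the tie-corrected normal approximation (with continuity correction) for the p-value.
Step 5: p-value = 0.212139; compare to alpha = 0.05. fail to reject H0.

U_X = 11, p = 0.212139, fail to reject H0 at alpha = 0.05.


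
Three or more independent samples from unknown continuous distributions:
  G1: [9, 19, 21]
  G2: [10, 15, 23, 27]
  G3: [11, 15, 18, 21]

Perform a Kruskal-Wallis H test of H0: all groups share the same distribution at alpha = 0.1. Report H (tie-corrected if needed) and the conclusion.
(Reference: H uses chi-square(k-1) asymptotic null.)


Step 1: Combine all N = 11 observations and assign midranks.
sorted (value, group, rank): (9,G1,1), (10,G2,2), (11,G3,3), (15,G2,4.5), (15,G3,4.5), (18,G3,6), (19,G1,7), (21,G1,8.5), (21,G3,8.5), (23,G2,10), (27,G2,11)
Step 2: Sum ranks within each group.
R_1 = 16.5 (n_1 = 3)
R_2 = 27.5 (n_2 = 4)
R_3 = 22 (n_3 = 4)
Step 3: H = 12/(N(N+1)) * sum(R_i^2/n_i) - 3(N+1)
     = 12/(11*12) * (16.5^2/3 + 27.5^2/4 + 22^2/4) - 3*12
     = 0.090909 * 400.812 - 36
     = 0.437500.
Step 4: Ties present; correction factor C = 1 - 12/(11^3 - 11) = 0.990909. Corrected H = 0.437500 / 0.990909 = 0.441514.
Step 5: Under H0, H ~ chi^2(2); p-value = 0.801912.
Step 6: alpha = 0.1. fail to reject H0.

H = 0.4415, df = 2, p = 0.801912, fail to reject H0.


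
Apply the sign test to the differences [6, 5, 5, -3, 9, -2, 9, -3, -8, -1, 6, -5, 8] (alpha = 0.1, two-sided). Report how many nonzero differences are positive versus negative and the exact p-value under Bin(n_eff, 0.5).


Step 1: Discard zero differences. Original n = 13; n_eff = number of nonzero differences = 13.
Nonzero differences (with sign): +6, +5, +5, -3, +9, -2, +9, -3, -8, -1, +6, -5, +8
Step 2: Count signs: positive = 7, negative = 6.
Step 3: Under H0: P(positive) = 0.5, so the number of positives S ~ Bin(13, 0.5).
Step 4: Two-sided exact p-value = sum of Bin(13,0.5) probabilities at or below the observed probability = 1.000000.
Step 5: alpha = 0.1. fail to reject H0.

n_eff = 13, pos = 7, neg = 6, p = 1.000000, fail to reject H0.


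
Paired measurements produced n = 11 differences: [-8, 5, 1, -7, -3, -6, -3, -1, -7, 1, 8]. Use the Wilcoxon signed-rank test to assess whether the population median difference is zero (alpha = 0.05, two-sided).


Step 1: Drop any zero differences (none here) and take |d_i|.
|d| = [8, 5, 1, 7, 3, 6, 3, 1, 7, 1, 8]
Step 2: Midrank |d_i| (ties get averaged ranks).
ranks: |8|->10.5, |5|->6, |1|->2, |7|->8.5, |3|->4.5, |6|->7, |3|->4.5, |1|->2, |7|->8.5, |1|->2, |8|->10.5
Step 3: Attach original signs; sum ranks with positive sign and with negative sign.
W+ = 6 + 2 + 2 + 10.5 = 20.5
W- = 10.5 + 8.5 + 4.5 + 7 + 4.5 + 2 + 8.5 = 45.5
(Check: W+ + W- = 66 should equal n(n+1)/2 = 66.)
Step 4: Test statistic W = min(W+, W-) = 20.5.
Step 5: Ties in |d|, so use the tie-corrected normal approximation.
        E[W] = n(n+1)/4 = 11*12/4 = 33.
        Tie groups: |d|=1 (t=3), |d|=3 (t=2), |d|=7 (t=2), |d|=8 (t=2); sum(t^3 - t) = 42.
        Var[W] = n(n+1)(2n+1)/24 - sum(t^3-t)/48 = 3036/24 - 42/48 = 125.625.
        z = (W - E[W]) / sqrt(Var[W]) = (20.5 - 33) / 11.2083 = -1.1152.
        Two-sided p = 2*Phi(z) = 0.264744.
Step 6: alpha = 0.05. fail to reject H0.

W+ = 20.5, W- = 45.5, W = min = 20.5, p = 0.264744, fail to reject H0.


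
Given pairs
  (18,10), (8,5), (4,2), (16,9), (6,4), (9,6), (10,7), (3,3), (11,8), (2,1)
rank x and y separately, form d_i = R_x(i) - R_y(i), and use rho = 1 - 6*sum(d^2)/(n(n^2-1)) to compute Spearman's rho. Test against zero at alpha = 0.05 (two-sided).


Step 1: Rank x and y separately (midranks; no ties here).
rank(x): 18->10, 8->5, 4->3, 16->9, 6->4, 9->6, 10->7, 3->2, 11->8, 2->1
rank(y): 10->10, 5->5, 2->2, 9->9, 4->4, 6->6, 7->7, 3->3, 8->8, 1->1
Step 2: d_i = R_x(i) - R_y(i); compute d_i^2.
  (10-10)^2=0, (5-5)^2=0, (3-2)^2=1, (9-9)^2=0, (4-4)^2=0, (6-6)^2=0, (7-7)^2=0, (2-3)^2=1, (8-8)^2=0, (1-1)^2=0
sum(d^2) = 2.
Step 3: rho = 1 - 6*2 / (10*(10^2 - 1)) = 1 - 12/990 = 0.987879.
Step 4: Under H0, t = rho * sqrt((n-2)/(1-rho^2)) = 18.0003 ~ t(8).
Step 5: Two-sided p-value from the t-distribution with 8 df = 0.000000.
Step 6: alpha = 0.05. reject H0.

rho = 0.9879, p = 0.000000, reject H0 at alpha = 0.05.


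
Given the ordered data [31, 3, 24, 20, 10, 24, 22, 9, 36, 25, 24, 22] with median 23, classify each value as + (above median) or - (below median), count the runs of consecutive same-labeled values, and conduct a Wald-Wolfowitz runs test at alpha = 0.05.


Step 1: Compute median = 23; label A = above, B = below.
Labels in order: ABABBABBAAAB  (n_A = 6, n_B = 6)
Step 2: Count runs R = 8.
Step 3: Under H0 (random ordering), E[R] = 2*n_A*n_B/(n_A+n_B) + 1 = 2*6*6/12 + 1 = 7.0000.
        Var[R] = 2*n_A*n_B*(2*n_A*n_B - n_A - n_B) / ((n_A+n_B)^2 * (n_A+n_B-1)) = 4320/1584 = 2.7273.
        SD[R] = 1.6514.
Step 4: Continuity-corrected z = (R - 0.5 - E[R]) / SD[R] = (8 - 0.5 - 7.0000) / 1.6514 = 0.3028.
Step 5: Two-sided p-value via normal approximation = 2*(1 - Phi(|z|)) = 0.762069.
Step 6: alpha = 0.05. fail to reject H0.

R = 8, z = 0.3028, p = 0.762069, fail to reject H0.


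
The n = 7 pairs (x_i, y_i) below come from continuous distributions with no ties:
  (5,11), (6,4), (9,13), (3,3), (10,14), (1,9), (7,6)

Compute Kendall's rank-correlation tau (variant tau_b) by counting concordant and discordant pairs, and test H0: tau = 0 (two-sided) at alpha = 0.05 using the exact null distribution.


Step 1: Enumerate the 21 unordered pairs (i,j) with i<j and classify each by sign(x_j-x_i) * sign(y_j-y_i).
  (1,2):dx=+1,dy=-7->D; (1,3):dx=+4,dy=+2->C; (1,4):dx=-2,dy=-8->C; (1,5):dx=+5,dy=+3->C
  (1,6):dx=-4,dy=-2->C; (1,7):dx=+2,dy=-5->D; (2,3):dx=+3,dy=+9->C; (2,4):dx=-3,dy=-1->C
  (2,5):dx=+4,dy=+10->C; (2,6):dx=-5,dy=+5->D; (2,7):dx=+1,dy=+2->C; (3,4):dx=-6,dy=-10->C
  (3,5):dx=+1,dy=+1->C; (3,6):dx=-8,dy=-4->C; (3,7):dx=-2,dy=-7->C; (4,5):dx=+7,dy=+11->C
  (4,6):dx=-2,dy=+6->D; (4,7):dx=+4,dy=+3->C; (5,6):dx=-9,dy=-5->C; (5,7):dx=-3,dy=-8->C
  (6,7):dx=+6,dy=-3->D
Step 2: C = 16, D = 5, total pairs = 21.
Step 3: tau = (C - D)/(n(n-1)/2) = (16 - 5)/21 = 0.523810.
Step 4: Exact two-sided p-value (enumerate n! = 5040 permutations of y under H0): p = 0.136111.
Step 5: alpha = 0.05. fail to reject H0.

tau_b = 0.5238 (C=16, D=5), p = 0.136111, fail to reject H0.


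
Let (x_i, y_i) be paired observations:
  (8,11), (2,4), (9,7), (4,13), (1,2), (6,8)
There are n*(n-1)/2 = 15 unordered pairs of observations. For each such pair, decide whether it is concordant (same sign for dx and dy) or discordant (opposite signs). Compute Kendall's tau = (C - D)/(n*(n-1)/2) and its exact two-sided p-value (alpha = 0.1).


Step 1: Enumerate the 15 unordered pairs (i,j) with i<j and classify each by sign(x_j-x_i) * sign(y_j-y_i).
  (1,2):dx=-6,dy=-7->C; (1,3):dx=+1,dy=-4->D; (1,4):dx=-4,dy=+2->D; (1,5):dx=-7,dy=-9->C
  (1,6):dx=-2,dy=-3->C; (2,3):dx=+7,dy=+3->C; (2,4):dx=+2,dy=+9->C; (2,5):dx=-1,dy=-2->C
  (2,6):dx=+4,dy=+4->C; (3,4):dx=-5,dy=+6->D; (3,5):dx=-8,dy=-5->C; (3,6):dx=-3,dy=+1->D
  (4,5):dx=-3,dy=-11->C; (4,6):dx=+2,dy=-5->D; (5,6):dx=+5,dy=+6->C
Step 2: C = 10, D = 5, total pairs = 15.
Step 3: tau = (C - D)/(n(n-1)/2) = (10 - 5)/15 = 0.333333.
Step 4: Exact two-sided p-value (enumerate n! = 720 permutations of y under H0): p = 0.469444.
Step 5: alpha = 0.1. fail to reject H0.

tau_b = 0.3333 (C=10, D=5), p = 0.469444, fail to reject H0.


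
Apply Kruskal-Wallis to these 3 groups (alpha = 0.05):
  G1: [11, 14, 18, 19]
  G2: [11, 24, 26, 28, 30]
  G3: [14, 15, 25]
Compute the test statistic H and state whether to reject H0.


Step 1: Combine all N = 12 observations and assign midranks.
sorted (value, group, rank): (11,G1,1.5), (11,G2,1.5), (14,G1,3.5), (14,G3,3.5), (15,G3,5), (18,G1,6), (19,G1,7), (24,G2,8), (25,G3,9), (26,G2,10), (28,G2,11), (30,G2,12)
Step 2: Sum ranks within each group.
R_1 = 18 (n_1 = 4)
R_2 = 42.5 (n_2 = 5)
R_3 = 17.5 (n_3 = 3)
Step 3: H = 12/(N(N+1)) * sum(R_i^2/n_i) - 3(N+1)
     = 12/(12*13) * (18^2/4 + 42.5^2/5 + 17.5^2/3) - 3*13
     = 0.076923 * 544.333 - 39
     = 2.871795.
Step 4: Ties present; correction factor C = 1 - 12/(12^3 - 12) = 0.993007. Corrected H = 2.871795 / 0.993007 = 2.892019.
Step 5: Under H0, H ~ chi^2(2); p-value = 0.235508.
Step 6: alpha = 0.05. fail to reject H0.

H = 2.8920, df = 2, p = 0.235508, fail to reject H0.


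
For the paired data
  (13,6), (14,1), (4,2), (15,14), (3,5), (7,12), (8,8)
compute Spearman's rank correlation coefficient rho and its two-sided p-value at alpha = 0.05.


Step 1: Rank x and y separately (midranks; no ties here).
rank(x): 13->5, 14->6, 4->2, 15->7, 3->1, 7->3, 8->4
rank(y): 6->4, 1->1, 2->2, 14->7, 5->3, 12->6, 8->5
Step 2: d_i = R_x(i) - R_y(i); compute d_i^2.
  (5-4)^2=1, (6-1)^2=25, (2-2)^2=0, (7-7)^2=0, (1-3)^2=4, (3-6)^2=9, (4-5)^2=1
sum(d^2) = 40.
Step 3: rho = 1 - 6*40 / (7*(7^2 - 1)) = 1 - 240/336 = 0.285714.
Step 4: Under H0, t = rho * sqrt((n-2)/(1-rho^2)) = 0.6667 ~ t(5).
Step 5: Two-sided p-value from the t-distribution with 5 df = 0.534509.
Step 6: alpha = 0.05. fail to reject H0.

rho = 0.2857, p = 0.534509, fail to reject H0 at alpha = 0.05.


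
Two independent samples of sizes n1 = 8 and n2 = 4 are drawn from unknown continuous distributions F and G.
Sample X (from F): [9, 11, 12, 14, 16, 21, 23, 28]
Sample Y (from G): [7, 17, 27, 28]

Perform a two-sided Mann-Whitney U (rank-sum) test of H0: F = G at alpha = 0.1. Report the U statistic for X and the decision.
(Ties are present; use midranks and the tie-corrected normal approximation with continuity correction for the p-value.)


Step 1: Combine and sort all 12 observations; assign midranks.
sorted (value, group): (7,Y), (9,X), (11,X), (12,X), (14,X), (16,X), (17,Y), (21,X), (23,X), (27,Y), (28,X), (28,Y)
ranks: 7->1, 9->2, 11->3, 12->4, 14->5, 16->6, 17->7, 21->8, 23->9, 27->10, 28->11.5, 28->11.5
Step 2: Rank sum for X: R1 = 2 + 3 + 4 + 5 + 6 + 8 + 9 + 11.5 = 48.5.
Step 3: U_X = R1 - n1(n1+1)/2 = 48.5 - 8*9/2 = 48.5 - 36 = 12.5.
       U_Y = n1*n2 - U_X = 32 - 12.5 = 19.5.
Step 4: Ties are present, so use the tie-corrected normal approximation (with continuity correction) for the p-value.
Step 5: p-value = 0.609759; compare to alpha = 0.1. fail to reject H0.

U_X = 12.5, p = 0.609759, fail to reject H0 at alpha = 0.1.


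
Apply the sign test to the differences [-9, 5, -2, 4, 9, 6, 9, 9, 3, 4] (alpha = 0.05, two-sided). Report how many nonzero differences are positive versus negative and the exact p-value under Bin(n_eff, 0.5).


Step 1: Discard zero differences. Original n = 10; n_eff = number of nonzero differences = 10.
Nonzero differences (with sign): -9, +5, -2, +4, +9, +6, +9, +9, +3, +4
Step 2: Count signs: positive = 8, negative = 2.
Step 3: Under H0: P(positive) = 0.5, so the number of positives S ~ Bin(10, 0.5).
Step 4: Two-sided exact p-value = sum of Bin(10,0.5) probabilities at or below the observed probability = 0.109375.
Step 5: alpha = 0.05. fail to reject H0.

n_eff = 10, pos = 8, neg = 2, p = 0.109375, fail to reject H0.


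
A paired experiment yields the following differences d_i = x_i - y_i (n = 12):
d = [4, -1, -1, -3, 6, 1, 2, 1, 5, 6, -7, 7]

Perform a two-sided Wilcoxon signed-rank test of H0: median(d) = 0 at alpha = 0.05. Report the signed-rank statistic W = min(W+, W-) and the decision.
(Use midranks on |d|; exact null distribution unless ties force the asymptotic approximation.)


Step 1: Drop any zero differences (none here) and take |d_i|.
|d| = [4, 1, 1, 3, 6, 1, 2, 1, 5, 6, 7, 7]
Step 2: Midrank |d_i| (ties get averaged ranks).
ranks: |4|->7, |1|->2.5, |1|->2.5, |3|->6, |6|->9.5, |1|->2.5, |2|->5, |1|->2.5, |5|->8, |6|->9.5, |7|->11.5, |7|->11.5
Step 3: Attach original signs; sum ranks with positive sign and with negative sign.
W+ = 7 + 9.5 + 2.5 + 5 + 2.5 + 8 + 9.5 + 11.5 = 55.5
W- = 2.5 + 2.5 + 6 + 11.5 = 22.5
(Check: W+ + W- = 78 should equal n(n+1)/2 = 78.)
Step 4: Test statistic W = min(W+, W-) = 22.5.
Step 5: Ties in |d|, so use the tie-corrected normal approximation.
        E[W] = n(n+1)/4 = 12*13/4 = 39.
        Tie groups: |d|=1 (t=4), |d|=6 (t=2), |d|=7 (t=2); sum(t^3 - t) = 72.
        Var[W] = n(n+1)(2n+1)/24 - sum(t^3-t)/48 = 3900/24 - 72/48 = 161.
        z = (W - E[W]) / sqrt(Var[W]) = (22.5 - 39) / 12.6886 = -1.3004.
        Two-sided p = 2*Phi(z) = 0.193470.
Step 6: alpha = 0.05. fail to reject H0.

W+ = 55.5, W- = 22.5, W = min = 22.5, p = 0.193470, fail to reject H0.


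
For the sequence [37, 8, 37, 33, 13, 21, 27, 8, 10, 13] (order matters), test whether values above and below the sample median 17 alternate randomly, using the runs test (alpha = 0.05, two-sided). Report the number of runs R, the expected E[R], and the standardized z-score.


Step 1: Compute median = 17; label A = above, B = below.
Labels in order: ABAABAABBB  (n_A = 5, n_B = 5)
Step 2: Count runs R = 6.
Step 3: Under H0 (random ordering), E[R] = 2*n_A*n_B/(n_A+n_B) + 1 = 2*5*5/10 + 1 = 6.0000.
        Var[R] = 2*n_A*n_B*(2*n_A*n_B - n_A - n_B) / ((n_A+n_B)^2 * (n_A+n_B-1)) = 2000/900 = 2.2222.
        SD[R] = 1.4907.
Step 4: R = E[R], so z = 0 with no continuity correction.
Step 5: Two-sided p-value via normal approximation = 2*(1 - Phi(|z|)) = 1.000000.
Step 6: alpha = 0.05. fail to reject H0.

R = 6, z = 0.0000, p = 1.000000, fail to reject H0.


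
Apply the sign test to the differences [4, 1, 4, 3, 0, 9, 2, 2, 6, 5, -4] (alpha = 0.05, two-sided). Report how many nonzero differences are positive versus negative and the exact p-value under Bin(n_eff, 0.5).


Step 1: Discard zero differences. Original n = 11; n_eff = number of nonzero differences = 10.
Nonzero differences (with sign): +4, +1, +4, +3, +9, +2, +2, +6, +5, -4
Step 2: Count signs: positive = 9, negative = 1.
Step 3: Under H0: P(positive) = 0.5, so the number of positives S ~ Bin(10, 0.5).
Step 4: Two-sided exact p-value = sum of Bin(10,0.5) probabilities at or below the observed probability = 0.021484.
Step 5: alpha = 0.05. reject H0.

n_eff = 10, pos = 9, neg = 1, p = 0.021484, reject H0.


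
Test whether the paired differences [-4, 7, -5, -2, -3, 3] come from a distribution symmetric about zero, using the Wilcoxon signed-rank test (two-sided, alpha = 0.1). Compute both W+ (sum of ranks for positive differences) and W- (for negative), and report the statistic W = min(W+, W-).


Step 1: Drop any zero differences (none here) and take |d_i|.
|d| = [4, 7, 5, 2, 3, 3]
Step 2: Midrank |d_i| (ties get averaged ranks).
ranks: |4|->4, |7|->6, |5|->5, |2|->1, |3|->2.5, |3|->2.5
Step 3: Attach original signs; sum ranks with positive sign and with negative sign.
W+ = 6 + 2.5 = 8.5
W- = 4 + 5 + 1 + 2.5 = 12.5
(Check: W+ + W- = 21 should equal n(n+1)/2 = 21.)
Step 4: Test statistic W = min(W+, W-) = 8.5.
Step 5: Ties in |d|, so use the tie-corrected normal approximation.
        E[W] = n(n+1)/4 = 6*7/4 = 10.5.
        Tie groups: |d|=3 (t=2); sum(t^3 - t) = 6.
        Var[W] = n(n+1)(2n+1)/24 - sum(t^3-t)/48 = 546/24 - 6/48 = 22.625.
        z = (W - E[W]) / sqrt(Var[W]) = (8.5 - 10.5) / 4.7566 = -0.4205.
        Two-sided p = 2*Phi(z) = 0.674142.
Step 6: alpha = 0.1. fail to reject H0.

W+ = 8.5, W- = 12.5, W = min = 8.5, p = 0.674142, fail to reject H0.


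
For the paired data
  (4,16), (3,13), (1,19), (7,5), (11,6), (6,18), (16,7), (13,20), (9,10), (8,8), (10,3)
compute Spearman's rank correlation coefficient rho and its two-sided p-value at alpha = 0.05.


Step 1: Rank x and y separately (midranks; no ties here).
rank(x): 4->3, 3->2, 1->1, 7->5, 11->9, 6->4, 16->11, 13->10, 9->7, 8->6, 10->8
rank(y): 16->8, 13->7, 19->10, 5->2, 6->3, 18->9, 7->4, 20->11, 10->6, 8->5, 3->1
Step 2: d_i = R_x(i) - R_y(i); compute d_i^2.
  (3-8)^2=25, (2-7)^2=25, (1-10)^2=81, (5-2)^2=9, (9-3)^2=36, (4-9)^2=25, (11-4)^2=49, (10-11)^2=1, (7-6)^2=1, (6-5)^2=1, (8-1)^2=49
sum(d^2) = 302.
Step 3: rho = 1 - 6*302 / (11*(11^2 - 1)) = 1 - 1812/1320 = -0.372727.
Step 4: Under H0, t = rho * sqrt((n-2)/(1-rho^2)) = -1.2050 ~ t(9).
Step 5: Two-sided p-value from the t-distribution with 9 df = 0.258926.
Step 6: alpha = 0.05. fail to reject H0.

rho = -0.3727, p = 0.258926, fail to reject H0 at alpha = 0.05.


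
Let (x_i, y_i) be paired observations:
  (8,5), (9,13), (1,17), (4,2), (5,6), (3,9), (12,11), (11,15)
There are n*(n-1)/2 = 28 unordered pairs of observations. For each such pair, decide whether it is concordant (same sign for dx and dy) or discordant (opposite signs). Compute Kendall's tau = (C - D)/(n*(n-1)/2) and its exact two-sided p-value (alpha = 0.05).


Step 1: Enumerate the 28 unordered pairs (i,j) with i<j and classify each by sign(x_j-x_i) * sign(y_j-y_i).
  (1,2):dx=+1,dy=+8->C; (1,3):dx=-7,dy=+12->D; (1,4):dx=-4,dy=-3->C; (1,5):dx=-3,dy=+1->D
  (1,6):dx=-5,dy=+4->D; (1,7):dx=+4,dy=+6->C; (1,8):dx=+3,dy=+10->C; (2,3):dx=-8,dy=+4->D
  (2,4):dx=-5,dy=-11->C; (2,5):dx=-4,dy=-7->C; (2,6):dx=-6,dy=-4->C; (2,7):dx=+3,dy=-2->D
  (2,8):dx=+2,dy=+2->C; (3,4):dx=+3,dy=-15->D; (3,5):dx=+4,dy=-11->D; (3,6):dx=+2,dy=-8->D
  (3,7):dx=+11,dy=-6->D; (3,8):dx=+10,dy=-2->D; (4,5):dx=+1,dy=+4->C; (4,6):dx=-1,dy=+7->D
  (4,7):dx=+8,dy=+9->C; (4,8):dx=+7,dy=+13->C; (5,6):dx=-2,dy=+3->D; (5,7):dx=+7,dy=+5->C
  (5,8):dx=+6,dy=+9->C; (6,7):dx=+9,dy=+2->C; (6,8):dx=+8,dy=+6->C; (7,8):dx=-1,dy=+4->D
Step 2: C = 15, D = 13, total pairs = 28.
Step 3: tau = (C - D)/(n(n-1)/2) = (15 - 13)/28 = 0.071429.
Step 4: Exact two-sided p-value (enumerate n! = 40320 permutations of y under H0): p = 0.904861.
Step 5: alpha = 0.05. fail to reject H0.

tau_b = 0.0714 (C=15, D=13), p = 0.904861, fail to reject H0.
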